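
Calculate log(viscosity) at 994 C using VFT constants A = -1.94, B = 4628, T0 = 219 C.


VFT equation: log(eta) = A + B / (T - T0)
  T - T0 = 994 - 219 = 775
  B / (T - T0) = 4628 / 775 = 5.972
  log(eta) = -1.94 + 5.972 = 4.032

4.032


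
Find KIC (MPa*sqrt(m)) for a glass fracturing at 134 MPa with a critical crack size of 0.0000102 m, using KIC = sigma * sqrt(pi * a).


Fracture toughness: KIC = sigma * sqrt(pi * a)
  pi * a = pi * 0.0000102 = 0.000032044
  sqrt(pi * a) = 0.005661
  KIC = 134 * 0.005661 = 0.759 MPa*sqrt(m)

0.759 MPa*sqrt(m)


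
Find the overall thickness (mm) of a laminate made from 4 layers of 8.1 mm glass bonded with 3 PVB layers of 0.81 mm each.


Total thickness = glass contribution + PVB contribution
  Glass: 4 * 8.1 = 32.4 mm
  PVB: 3 * 0.81 = 2.43 mm
  Total = 32.4 + 2.43 = 34.83 mm

34.83 mm


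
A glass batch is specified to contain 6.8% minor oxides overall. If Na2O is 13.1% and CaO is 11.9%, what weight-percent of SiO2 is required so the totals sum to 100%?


Known pieces sum to 100%:
  SiO2 = 100 - (others + Na2O + CaO)
  SiO2 = 100 - (6.8 + 13.1 + 11.9) = 68.2%

68.2%


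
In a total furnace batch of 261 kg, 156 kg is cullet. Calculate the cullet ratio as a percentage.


Cullet ratio = (cullet mass / total batch mass) * 100
  Ratio = 156 / 261 * 100 = 59.77%

59.77%


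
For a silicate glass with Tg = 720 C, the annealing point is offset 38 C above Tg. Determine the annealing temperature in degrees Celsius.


The annealing temperature is Tg plus the offset:
  T_anneal = 720 + 38 = 758 C

758 C


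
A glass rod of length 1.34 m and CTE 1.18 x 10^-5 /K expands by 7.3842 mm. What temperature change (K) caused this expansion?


Rearrange dL = alpha * L0 * dT for dT:
  dT = dL / (alpha * L0)
  dL (m) = 7.3842 / 1000 = 0.0073842
  dT = 0.0073842 / ((1.18 x 10^-5) * 1.34) = 467.0 K

467.0 K


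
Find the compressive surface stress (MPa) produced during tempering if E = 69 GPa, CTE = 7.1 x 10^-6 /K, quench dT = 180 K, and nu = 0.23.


Tempering stress: sigma = E * alpha * dT / (1 - nu)
  E (MPa) = 69 * 1000 = 69000
  Numerator = 69000 * (7.1 x 10^-6) * 180 = 88.182
  Denominator = 1 - 0.23 = 0.77
  sigma = 88.182 / 0.77 = 114.5 MPa

114.5 MPa


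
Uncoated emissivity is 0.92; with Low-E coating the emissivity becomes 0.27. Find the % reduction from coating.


Percentage reduction = (1 - coated/uncoated) * 100
  Ratio = 0.27 / 0.92 = 0.2935
  Reduction = (1 - 0.2935) * 100 = 70.7%

70.7%


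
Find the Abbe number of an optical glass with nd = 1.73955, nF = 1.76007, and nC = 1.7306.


Abbe number formula: Vd = (nd - 1) / (nF - nC)
  nd - 1 = 1.73955 - 1 = 0.73955
  nF - nC = 1.76007 - 1.7306 = 0.02947
  Vd = 0.73955 / 0.02947 = 25.1

25.1


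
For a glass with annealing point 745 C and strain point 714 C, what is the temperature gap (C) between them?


Gap = T_anneal - T_strain:
  gap = 745 - 714 = 31 C

31 C


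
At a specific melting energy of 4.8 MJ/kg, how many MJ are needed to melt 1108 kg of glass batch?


Total energy = mass * specific energy
  E = 1108 * 4.8 = 5318.4 MJ

5318.4 MJ


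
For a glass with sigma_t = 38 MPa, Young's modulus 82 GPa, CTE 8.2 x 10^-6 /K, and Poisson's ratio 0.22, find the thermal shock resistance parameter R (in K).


Thermal shock resistance: R = sigma * (1 - nu) / (E * alpha)
  Numerator = 38 * (1 - 0.22) = 29.64
  Denominator = 82 * 1000 * (8.2 x 10^-6) = 0.6724
  R = 29.64 / 0.6724 = 44.1 K

44.1 K


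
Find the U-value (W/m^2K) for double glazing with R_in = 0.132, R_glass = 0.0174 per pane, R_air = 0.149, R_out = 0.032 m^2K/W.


Total thermal resistance (series):
  R_total = R_in + R_glass + R_air + R_glass + R_out
  R_total = 0.132 + 0.0174 + 0.149 + 0.0174 + 0.032 = 0.3478 m^2K/W
U-value = 1 / R_total = 1 / 0.3478 = 2.875 W/m^2K

2.875 W/m^2K


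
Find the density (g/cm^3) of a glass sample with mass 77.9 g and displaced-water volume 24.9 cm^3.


Use the definition of density:
  rho = mass / volume
  rho = 77.9 / 24.9 = 3.129 g/cm^3

3.129 g/cm^3


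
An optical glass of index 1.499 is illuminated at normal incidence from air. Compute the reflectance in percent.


Fresnel reflectance at normal incidence:
  R = ((n - 1)/(n + 1))^2
  (n - 1)/(n + 1) = (1.499 - 1)/(1.499 + 1) = 0.19968
  R = 0.19968^2 = 0.0398721
  R(%) = 0.0398721 * 100 = 3.987%

3.987%


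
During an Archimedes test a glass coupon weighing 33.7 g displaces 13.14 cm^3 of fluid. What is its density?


Use the definition of density:
  rho = mass / volume
  rho = 33.7 / 13.14 = 2.565 g/cm^3

2.565 g/cm^3


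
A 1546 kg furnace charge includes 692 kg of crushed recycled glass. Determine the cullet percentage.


Cullet ratio = (cullet mass / total batch mass) * 100
  Ratio = 692 / 1546 * 100 = 44.76%

44.76%


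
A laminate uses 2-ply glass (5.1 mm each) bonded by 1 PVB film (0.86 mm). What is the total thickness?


Total thickness = glass contribution + PVB contribution
  Glass: 2 * 5.1 = 10.2 mm
  PVB: 1 * 0.86 = 0.86 mm
  Total = 10.2 + 0.86 = 11.06 mm

11.06 mm


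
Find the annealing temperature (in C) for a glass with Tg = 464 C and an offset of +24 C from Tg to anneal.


The annealing temperature is Tg plus the offset:
  T_anneal = 464 + 24 = 488 C

488 C


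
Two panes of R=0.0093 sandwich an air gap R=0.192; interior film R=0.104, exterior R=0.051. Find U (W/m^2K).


Total thermal resistance (series):
  R_total = R_in + R_glass + R_air + R_glass + R_out
  R_total = 0.104 + 0.0093 + 0.192 + 0.0093 + 0.051 = 0.3656 m^2K/W
U-value = 1 / R_total = 1 / 0.3656 = 2.735 W/m^2K

2.735 W/m^2K


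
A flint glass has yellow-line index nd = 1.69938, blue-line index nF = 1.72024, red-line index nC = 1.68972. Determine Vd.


Abbe number formula: Vd = (nd - 1) / (nF - nC)
  nd - 1 = 1.69938 - 1 = 0.69938
  nF - nC = 1.72024 - 1.68972 = 0.03052
  Vd = 0.69938 / 0.03052 = 22.92

22.92


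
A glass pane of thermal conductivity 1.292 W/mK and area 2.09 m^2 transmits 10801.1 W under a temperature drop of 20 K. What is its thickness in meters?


Fourier's law: t = k * A * dT / Q
  t = 1.292 * 2.09 * 20 / 10801.1
  t = 54.0056 / 10801.1 = 0.005 m

0.005 m


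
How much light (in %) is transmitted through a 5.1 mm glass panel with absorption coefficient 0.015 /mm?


Beer-Lambert law: T = exp(-alpha * thickness)
  exponent = -0.015 * 5.1 = -0.0765
  T = exp(-0.0765) = 0.9264
  Percentage = 0.9264 * 100 = 92.64%

92.64%


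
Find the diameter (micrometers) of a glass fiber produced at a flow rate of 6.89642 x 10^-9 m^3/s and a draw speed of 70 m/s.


Cross-sectional area from continuity:
  A = Q / v = 6.89642 x 10^-9 / 70 = 9.852029 x 10^-11 m^2
Diameter from circular cross-section:
  d = sqrt(4A / pi) * 10^6 (m -> um)
  d = sqrt(4 * 9.852029 x 10^-11 / pi) * 10^6 = 11.2 um

11.2 um


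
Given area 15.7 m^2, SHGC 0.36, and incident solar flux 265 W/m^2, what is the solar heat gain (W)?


Solar heat gain: Q = Area * SHGC * Irradiance
  Q = 15.7 * 0.36 * 265 = 1497.8 W

1497.8 W


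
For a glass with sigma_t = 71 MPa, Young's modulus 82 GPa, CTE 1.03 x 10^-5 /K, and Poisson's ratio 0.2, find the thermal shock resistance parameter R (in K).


Thermal shock resistance: R = sigma * (1 - nu) / (E * alpha)
  Numerator = 71 * (1 - 0.2) = 56.8
  Denominator = 82 * 1000 * (1.03 x 10^-5) = 0.8446
  R = 56.8 / 0.8446 = 67.3 K

67.3 K


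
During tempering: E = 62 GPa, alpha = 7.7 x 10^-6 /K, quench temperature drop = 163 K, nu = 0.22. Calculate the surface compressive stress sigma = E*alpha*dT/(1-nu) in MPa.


Tempering stress: sigma = E * alpha * dT / (1 - nu)
  E (MPa) = 62 * 1000 = 62000
  Numerator = 62000 * (7.7 x 10^-6) * 163 = 77.8162
  Denominator = 1 - 0.22 = 0.78
  sigma = 77.8162 / 0.78 = 99.8 MPa

99.8 MPa


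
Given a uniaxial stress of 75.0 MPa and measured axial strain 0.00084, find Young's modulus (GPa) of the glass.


Young's modulus: E = stress / strain
  E = 75.0 MPa / 0.00084 = 89285.71 MPa
Convert to GPa: 89285.71 / 1000 = 89.29 GPa

89.29 GPa


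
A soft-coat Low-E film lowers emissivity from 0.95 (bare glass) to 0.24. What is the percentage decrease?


Percentage reduction = (1 - coated/uncoated) * 100
  Ratio = 0.24 / 0.95 = 0.2526
  Reduction = (1 - 0.2526) * 100 = 74.7%

74.7%


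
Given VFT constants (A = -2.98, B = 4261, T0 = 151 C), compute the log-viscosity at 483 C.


VFT equation: log(eta) = A + B / (T - T0)
  T - T0 = 483 - 151 = 332
  B / (T - T0) = 4261 / 332 = 12.834
  log(eta) = -2.98 + 12.834 = 9.854

9.854


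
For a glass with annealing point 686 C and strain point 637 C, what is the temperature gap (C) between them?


Gap = T_anneal - T_strain:
  gap = 686 - 637 = 49 C

49 C


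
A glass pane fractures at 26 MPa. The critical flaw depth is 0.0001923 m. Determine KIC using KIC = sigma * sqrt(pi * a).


Fracture toughness: KIC = sigma * sqrt(pi * a)
  pi * a = pi * 0.0001923 = 0.000604128
  sqrt(pi * a) = 0.024579
  KIC = 26 * 0.024579 = 0.639 MPa*sqrt(m)

0.639 MPa*sqrt(m)


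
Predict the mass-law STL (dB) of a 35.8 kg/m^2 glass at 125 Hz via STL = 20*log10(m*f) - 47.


Mass law: STL = 20 * log10(m * f) - 47
  m * f = 35.8 * 125 = 4475
  log10(4475) = 3.65079
  STL = 20 * 3.65079 - 47 = 73.0158 - 47 = 26.0 dB

26.0 dB


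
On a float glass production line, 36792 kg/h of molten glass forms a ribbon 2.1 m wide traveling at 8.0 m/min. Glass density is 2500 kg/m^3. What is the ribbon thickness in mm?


Ribbon cross-section from mass balance:
  Volume rate = throughput / density = 36792 / 2500 = 14.7168 m^3/h
  thickness = volume rate / (speed * 60 * width), i.e.
  thickness = throughput / (60 * speed * width * density) * 1000
  thickness = 36792 / (60 * 8.0 * 2.1 * 2500) * 1000 = 14.6 mm

14.6 mm


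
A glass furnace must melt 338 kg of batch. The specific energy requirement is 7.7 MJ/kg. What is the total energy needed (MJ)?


Total energy = mass * specific energy
  E = 338 * 7.7 = 2602.6 MJ

2602.6 MJ


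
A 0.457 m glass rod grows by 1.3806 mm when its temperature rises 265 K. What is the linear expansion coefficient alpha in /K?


Rearrange dL = alpha * L0 * dT for alpha:
  alpha = dL / (L0 * dT)
  alpha = (1.3806 / 1000) / (0.457 * 265) = 0.0000114 /K = 1.14 x 10^-5 /K

1.14 x 10^-5 /K


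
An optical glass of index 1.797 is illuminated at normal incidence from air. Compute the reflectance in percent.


Fresnel reflectance at normal incidence:
  R = ((n - 1)/(n + 1))^2
  (n - 1)/(n + 1) = (1.797 - 1)/(1.797 + 1) = 0.284948
  R = 0.284948^2 = 0.0811954
  R(%) = 0.0811954 * 100 = 8.12%

8.12%


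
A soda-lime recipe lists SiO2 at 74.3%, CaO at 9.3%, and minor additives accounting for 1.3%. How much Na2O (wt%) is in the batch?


Pieces sum to 100%:
  Na2O = 100 - (SiO2 + CaO + others)
  Na2O = 100 - (74.3 + 9.3 + 1.3) = 15.1%

15.1%


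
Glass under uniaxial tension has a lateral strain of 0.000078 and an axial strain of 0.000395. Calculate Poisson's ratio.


Poisson's ratio: nu = lateral strain / axial strain
  nu = 0.000078 / 0.000395 = 0.1975

0.1975


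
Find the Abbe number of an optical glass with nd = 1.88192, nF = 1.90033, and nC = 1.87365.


Abbe number formula: Vd = (nd - 1) / (nF - nC)
  nd - 1 = 1.88192 - 1 = 0.88192
  nF - nC = 1.90033 - 1.87365 = 0.02668
  Vd = 0.88192 / 0.02668 = 33.06

33.06


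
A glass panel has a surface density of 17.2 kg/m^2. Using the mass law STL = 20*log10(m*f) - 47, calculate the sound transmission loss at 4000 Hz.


Mass law: STL = 20 * log10(m * f) - 47
  m * f = 17.2 * 4000 = 68800
  log10(68800) = 4.83759
  STL = 20 * 4.83759 - 47 = 96.7518 - 47 = 49.8 dB

49.8 dB


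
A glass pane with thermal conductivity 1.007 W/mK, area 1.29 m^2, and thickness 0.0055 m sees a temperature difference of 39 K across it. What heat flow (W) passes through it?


Fourier's law: Q = k * A * dT / t
  Q = 1.007 * 1.29 * 39 / 0.0055
  Q = 50.66217 / 0.0055 = 9211.3 W

9211.3 W


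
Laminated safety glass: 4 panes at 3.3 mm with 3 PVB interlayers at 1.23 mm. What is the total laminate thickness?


Total thickness = glass contribution + PVB contribution
  Glass: 4 * 3.3 = 13.2 mm
  PVB: 3 * 1.23 = 3.69 mm
  Total = 13.2 + 3.69 = 16.89 mm

16.89 mm


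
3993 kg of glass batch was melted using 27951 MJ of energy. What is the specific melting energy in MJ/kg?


Rearrange E = m * s for s:
  s = E / m
  s = 27951 / 3993 = 7.0 MJ/kg

7.0 MJ/kg


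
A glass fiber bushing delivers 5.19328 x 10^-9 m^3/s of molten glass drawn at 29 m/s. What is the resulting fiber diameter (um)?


Cross-sectional area from continuity:
  A = Q / v = 5.19328 x 10^-9 / 29 = 1.790786 x 10^-10 m^2
Diameter from circular cross-section:
  d = sqrt(4A / pi) * 10^6 (m -> um)
  d = sqrt(4 * 1.790786 x 10^-10 / pi) * 10^6 = 15.1 um

15.1 um


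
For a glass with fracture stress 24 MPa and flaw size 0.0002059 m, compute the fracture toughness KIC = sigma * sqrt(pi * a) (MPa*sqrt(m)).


Fracture toughness: KIC = sigma * sqrt(pi * a)
  pi * a = pi * 0.0002059 = 0.000646854
  sqrt(pi * a) = 0.025433
  KIC = 24 * 0.025433 = 0.61 MPa*sqrt(m)

0.61 MPa*sqrt(m)


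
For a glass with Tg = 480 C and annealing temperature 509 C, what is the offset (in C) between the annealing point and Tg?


Offset = T_anneal - Tg:
  offset = 509 - 480 = 29 C

29 C


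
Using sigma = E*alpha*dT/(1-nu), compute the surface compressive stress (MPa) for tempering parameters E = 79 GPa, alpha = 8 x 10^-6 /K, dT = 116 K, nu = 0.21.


Tempering stress: sigma = E * alpha * dT / (1 - nu)
  E (MPa) = 79 * 1000 = 79000
  Numerator = 79000 * (8 x 10^-6) * 116 = 73.312
  Denominator = 1 - 0.21 = 0.79
  sigma = 73.312 / 0.79 = 92.8 MPa

92.8 MPa


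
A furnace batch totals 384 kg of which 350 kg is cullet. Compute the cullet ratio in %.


Cullet ratio = (cullet mass / total batch mass) * 100
  Ratio = 350 / 384 * 100 = 91.15%

91.15%


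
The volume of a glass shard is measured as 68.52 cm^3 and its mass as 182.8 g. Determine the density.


Use the definition of density:
  rho = mass / volume
  rho = 182.8 / 68.52 = 2.668 g/cm^3

2.668 g/cm^3


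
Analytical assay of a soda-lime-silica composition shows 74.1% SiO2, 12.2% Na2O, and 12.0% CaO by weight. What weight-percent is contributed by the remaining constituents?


Sum the three major oxides:
  SiO2 + Na2O + CaO = 74.1 + 12.2 + 12.0 = 98.3%
Subtract from 100%:
  Others = 100 - 98.3 = 1.7%

1.7%


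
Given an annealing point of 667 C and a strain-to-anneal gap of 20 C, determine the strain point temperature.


Strain point = annealing point - difference:
  T_strain = 667 - 20 = 647 C

647 C


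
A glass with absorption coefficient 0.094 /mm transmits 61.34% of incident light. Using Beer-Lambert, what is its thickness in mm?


Rearrange T = exp(-alpha * thickness):
  thickness = -ln(T) / alpha
  T = 61.34/100 = 0.6134
  ln(T) = -0.48874
  -ln(T) = 0.48874
  thickness = 0.48874 / 0.094 = 5.2 mm

5.2 mm


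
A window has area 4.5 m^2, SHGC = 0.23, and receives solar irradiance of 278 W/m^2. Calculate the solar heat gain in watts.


Solar heat gain: Q = Area * SHGC * Irradiance
  Q = 4.5 * 0.23 * 278 = 287.7 W

287.7 W


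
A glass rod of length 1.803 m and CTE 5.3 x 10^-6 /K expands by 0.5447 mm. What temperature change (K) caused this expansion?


Rearrange dL = alpha * L0 * dT for dT:
  dT = dL / (alpha * L0)
  dL (m) = 0.5447 / 1000 = 0.0005447
  dT = 0.0005447 / ((5.3 x 10^-6) * 1.803) = 57.0 K

57.0 K


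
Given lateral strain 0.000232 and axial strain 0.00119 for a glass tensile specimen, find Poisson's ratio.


Poisson's ratio: nu = lateral strain / axial strain
  nu = 0.000232 / 0.00119 = 0.195

0.195


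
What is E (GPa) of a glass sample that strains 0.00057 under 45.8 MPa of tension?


Young's modulus: E = stress / strain
  E = 45.8 MPa / 0.00057 = 80350.88 MPa
Convert to GPa: 80350.88 / 1000 = 80.35 GPa

80.35 GPa


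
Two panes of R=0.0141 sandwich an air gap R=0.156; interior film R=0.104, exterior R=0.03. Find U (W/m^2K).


Total thermal resistance (series):
  R_total = R_in + R_glass + R_air + R_glass + R_out
  R_total = 0.104 + 0.0141 + 0.156 + 0.0141 + 0.03 = 0.3182 m^2K/W
U-value = 1 / R_total = 1 / 0.3182 = 3.143 W/m^2K

3.143 W/m^2K


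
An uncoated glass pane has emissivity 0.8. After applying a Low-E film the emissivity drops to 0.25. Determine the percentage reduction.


Percentage reduction = (1 - coated/uncoated) * 100
  Ratio = 0.25 / 0.8 = 0.3125
  Reduction = (1 - 0.3125) * 100 = 68.8%

68.8%


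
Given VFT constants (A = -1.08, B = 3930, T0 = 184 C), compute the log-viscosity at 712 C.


VFT equation: log(eta) = A + B / (T - T0)
  T - T0 = 712 - 184 = 528
  B / (T - T0) = 3930 / 528 = 7.443
  log(eta) = -1.08 + 7.443 = 6.363

6.363


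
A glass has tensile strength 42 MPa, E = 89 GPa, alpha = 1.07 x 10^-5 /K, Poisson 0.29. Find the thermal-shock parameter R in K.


Thermal shock resistance: R = sigma * (1 - nu) / (E * alpha)
  Numerator = 42 * (1 - 0.29) = 29.82
  Denominator = 89 * 1000 * (1.07 x 10^-5) = 0.9523
  R = 29.82 / 0.9523 = 31.3 K

31.3 K


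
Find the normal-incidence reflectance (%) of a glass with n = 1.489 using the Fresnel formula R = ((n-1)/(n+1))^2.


Fresnel reflectance at normal incidence:
  R = ((n - 1)/(n + 1))^2
  (n - 1)/(n + 1) = (1.489 - 1)/(1.489 + 1) = 0.196464
  R = 0.196464^2 = 0.0385981
  R(%) = 0.0385981 * 100 = 3.86%

3.86%


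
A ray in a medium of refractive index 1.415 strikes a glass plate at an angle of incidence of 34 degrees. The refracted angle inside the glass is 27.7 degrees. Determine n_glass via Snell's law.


Apply Snell's law: n1 * sin(theta1) = n2 * sin(theta2)
  n2 = n1 * sin(theta1) / sin(theta2)
  sin(34) = 0.559193
  sin(27.7) = 0.464842
  n2 = 1.415 * 0.559193 / 0.464842 = 1.7022

1.7022


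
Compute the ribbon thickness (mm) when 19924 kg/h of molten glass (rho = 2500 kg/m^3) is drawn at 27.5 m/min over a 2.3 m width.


Ribbon cross-section from mass balance:
  Volume rate = throughput / density = 19924 / 2500 = 7.9696 m^3/h
  thickness = volume rate / (speed * 60 * width), i.e.
  thickness = throughput / (60 * speed * width * density) * 1000
  thickness = 19924 / (60 * 27.5 * 2.3 * 2500) * 1000 = 2.1 mm

2.1 mm


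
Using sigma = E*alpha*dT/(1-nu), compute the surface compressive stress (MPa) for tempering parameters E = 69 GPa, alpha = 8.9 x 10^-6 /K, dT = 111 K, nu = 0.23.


Tempering stress: sigma = E * alpha * dT / (1 - nu)
  E (MPa) = 69 * 1000 = 69000
  Numerator = 69000 * (8.9 x 10^-6) * 111 = 68.1651
  Denominator = 1 - 0.23 = 0.77
  sigma = 68.1651 / 0.77 = 88.5 MPa

88.5 MPa


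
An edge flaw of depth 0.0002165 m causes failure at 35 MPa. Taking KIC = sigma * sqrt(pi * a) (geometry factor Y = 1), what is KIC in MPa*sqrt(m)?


Fracture toughness: KIC = sigma * sqrt(pi * a)
  pi * a = pi * 0.0002165 = 0.000680155
  sqrt(pi * a) = 0.02608
  KIC = 35 * 0.02608 = 0.913 MPa*sqrt(m)

0.913 MPa*sqrt(m)


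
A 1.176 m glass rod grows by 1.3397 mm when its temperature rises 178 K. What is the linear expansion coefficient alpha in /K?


Rearrange dL = alpha * L0 * dT for alpha:
  alpha = dL / (L0 * dT)
  alpha = (1.3397 / 1000) / (1.176 * 178) = 0.0000064 /K = 6.4 x 10^-6 /K

6.4 x 10^-6 /K


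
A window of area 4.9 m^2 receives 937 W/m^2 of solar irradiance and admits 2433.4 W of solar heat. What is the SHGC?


Rearrange Q = Area * SHGC * Irradiance:
  SHGC = Q / (Area * Irradiance)
  SHGC = 2433.4 / (4.9 * 937) = 0.53

0.53


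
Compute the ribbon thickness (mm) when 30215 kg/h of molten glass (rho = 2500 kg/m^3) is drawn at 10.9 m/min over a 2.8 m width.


Ribbon cross-section from mass balance:
  Volume rate = throughput / density = 30215 / 2500 = 12.086 m^3/h
  thickness = volume rate / (speed * 60 * width), i.e.
  thickness = throughput / (60 * speed * width * density) * 1000
  thickness = 30215 / (60 * 10.9 * 2.8 * 2500) * 1000 = 6.6 mm

6.6 mm


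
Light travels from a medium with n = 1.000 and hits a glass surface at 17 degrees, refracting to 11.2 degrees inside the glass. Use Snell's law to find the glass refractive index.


Apply Snell's law: n1 * sin(theta1) = n2 * sin(theta2)
  n2 = n1 * sin(theta1) / sin(theta2)
  sin(17) = 0.292372
  sin(11.2) = 0.194234
  n2 = 1.000 * 0.292372 / 0.194234 = 1.5053

1.5053


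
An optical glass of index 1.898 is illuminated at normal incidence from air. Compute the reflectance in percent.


Fresnel reflectance at normal incidence:
  R = ((n - 1)/(n + 1))^2
  (n - 1)/(n + 1) = (1.898 - 1)/(1.898 + 1) = 0.309869
  R = 0.309869^2 = 0.0960188
  R(%) = 0.0960188 * 100 = 9.602%

9.602%


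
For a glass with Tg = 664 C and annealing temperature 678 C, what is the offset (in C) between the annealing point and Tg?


Offset = T_anneal - Tg:
  offset = 678 - 664 = 14 C

14 C


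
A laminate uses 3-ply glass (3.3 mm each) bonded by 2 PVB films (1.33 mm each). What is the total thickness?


Total thickness = glass contribution + PVB contribution
  Glass: 3 * 3.3 = 9.9 mm
  PVB: 2 * 1.33 = 2.66 mm
  Total = 9.9 + 2.66 = 12.56 mm

12.56 mm


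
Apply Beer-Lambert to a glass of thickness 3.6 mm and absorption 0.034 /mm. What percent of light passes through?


Beer-Lambert law: T = exp(-alpha * thickness)
  exponent = -0.034 * 3.6 = -0.1224
  T = exp(-0.1224) = 0.8848
  Percentage = 0.8848 * 100 = 88.48%

88.48%


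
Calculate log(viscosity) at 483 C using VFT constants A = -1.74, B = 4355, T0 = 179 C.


VFT equation: log(eta) = A + B / (T - T0)
  T - T0 = 483 - 179 = 304
  B / (T - T0) = 4355 / 304 = 14.326
  log(eta) = -1.74 + 14.326 = 12.586

12.586


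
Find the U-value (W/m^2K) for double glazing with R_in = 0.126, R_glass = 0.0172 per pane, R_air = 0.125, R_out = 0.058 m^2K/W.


Total thermal resistance (series):
  R_total = R_in + R_glass + R_air + R_glass + R_out
  R_total = 0.126 + 0.0172 + 0.125 + 0.0172 + 0.058 = 0.3434 m^2K/W
U-value = 1 / R_total = 1 / 0.3434 = 2.912 W/m^2K

2.912 W/m^2K


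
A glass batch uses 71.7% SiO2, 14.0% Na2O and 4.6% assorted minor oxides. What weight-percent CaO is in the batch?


Pieces sum to 100%:
  CaO = 100 - (SiO2 + Na2O + others)
  CaO = 100 - (71.7 + 14.0 + 4.6) = 9.7%

9.7%


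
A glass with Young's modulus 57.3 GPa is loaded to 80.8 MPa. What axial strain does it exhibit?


Rearrange E = sigma / epsilon:
  epsilon = sigma / E
  E (MPa) = 57.3 * 1000 = 57300
  epsilon = 80.8 / 57300 = 0.00141

0.00141


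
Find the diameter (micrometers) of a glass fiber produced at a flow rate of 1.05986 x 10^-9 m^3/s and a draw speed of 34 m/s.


Cross-sectional area from continuity:
  A = Q / v = 1.05986 x 10^-9 / 34 = 3.117235 x 10^-11 m^2
Diameter from circular cross-section:
  d = sqrt(4A / pi) * 10^6 (m -> um)
  d = sqrt(4 * 3.117235 x 10^-11 / pi) * 10^6 = 6.3 um

6.3 um


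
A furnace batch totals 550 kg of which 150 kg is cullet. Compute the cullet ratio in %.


Cullet ratio = (cullet mass / total batch mass) * 100
  Ratio = 150 / 550 * 100 = 27.27%

27.27%


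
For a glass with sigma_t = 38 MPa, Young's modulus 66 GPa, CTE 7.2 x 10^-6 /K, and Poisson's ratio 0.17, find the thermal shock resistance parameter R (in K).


Thermal shock resistance: R = sigma * (1 - nu) / (E * alpha)
  Numerator = 38 * (1 - 0.17) = 31.54
  Denominator = 66 * 1000 * (7.2 x 10^-6) = 0.4752
  R = 31.54 / 0.4752 = 66.4 K

66.4 K


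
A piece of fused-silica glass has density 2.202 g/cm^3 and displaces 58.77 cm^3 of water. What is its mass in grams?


Rearrange rho = m / V:
  m = rho * V
  m = 2.202 * 58.77 = 129.412 g

129.412 g


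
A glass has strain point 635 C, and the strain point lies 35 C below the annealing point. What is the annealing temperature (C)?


T_anneal = T_strain + gap:
  T_anneal = 635 + 35 = 670 C

670 C


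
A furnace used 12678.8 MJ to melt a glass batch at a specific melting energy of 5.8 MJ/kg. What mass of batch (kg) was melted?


Rearrange E = m * s for m:
  m = E / s
  m = 12678.8 / 5.8 = 2186.0 kg

2186.0 kg


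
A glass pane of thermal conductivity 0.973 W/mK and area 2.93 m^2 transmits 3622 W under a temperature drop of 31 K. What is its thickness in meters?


Fourier's law: t = k * A * dT / Q
  t = 0.973 * 2.93 * 31 / 3622
  t = 88.37759 / 3622 = 0.0244 m

0.0244 m


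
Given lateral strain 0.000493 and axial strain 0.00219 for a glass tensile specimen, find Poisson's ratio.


Poisson's ratio: nu = lateral strain / axial strain
  nu = 0.000493 / 0.00219 = 0.2251

0.2251


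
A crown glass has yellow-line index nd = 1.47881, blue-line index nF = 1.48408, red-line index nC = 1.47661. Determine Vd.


Abbe number formula: Vd = (nd - 1) / (nF - nC)
  nd - 1 = 1.47881 - 1 = 0.47881
  nF - nC = 1.48408 - 1.47661 = 0.00747
  Vd = 0.47881 / 0.00747 = 64.1

64.1


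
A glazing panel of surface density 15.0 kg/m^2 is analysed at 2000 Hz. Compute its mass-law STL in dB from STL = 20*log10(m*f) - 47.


Mass law: STL = 20 * log10(m * f) - 47
  m * f = 15.0 * 2000 = 30000
  log10(30000) = 4.47712
  STL = 20 * 4.47712 - 47 = 89.5424 - 47 = 42.5 dB

42.5 dB


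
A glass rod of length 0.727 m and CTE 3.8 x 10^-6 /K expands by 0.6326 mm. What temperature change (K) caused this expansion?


Rearrange dL = alpha * L0 * dT for dT:
  dT = dL / (alpha * L0)
  dL (m) = 0.6326 / 1000 = 0.0006326
  dT = 0.0006326 / ((3.8 x 10^-6) * 0.727) = 229.0 K

229.0 K


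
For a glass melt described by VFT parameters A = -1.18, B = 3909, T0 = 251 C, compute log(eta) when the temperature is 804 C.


VFT equation: log(eta) = A + B / (T - T0)
  T - T0 = 804 - 251 = 553
  B / (T - T0) = 3909 / 553 = 7.069
  log(eta) = -1.18 + 7.069 = 5.889

5.889


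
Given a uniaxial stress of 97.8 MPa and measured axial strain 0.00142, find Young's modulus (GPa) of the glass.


Young's modulus: E = stress / strain
  E = 97.8 MPa / 0.00142 = 68873.24 MPa
Convert to GPa: 68873.24 / 1000 = 68.87 GPa

68.87 GPa


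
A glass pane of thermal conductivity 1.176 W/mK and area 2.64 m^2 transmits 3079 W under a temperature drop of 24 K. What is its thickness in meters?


Fourier's law: t = k * A * dT / Q
  t = 1.176 * 2.64 * 24 / 3079
  t = 74.51136 / 3079 = 0.0242 m

0.0242 m


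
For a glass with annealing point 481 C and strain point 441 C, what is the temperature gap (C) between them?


Gap = T_anneal - T_strain:
  gap = 481 - 441 = 40 C

40 C


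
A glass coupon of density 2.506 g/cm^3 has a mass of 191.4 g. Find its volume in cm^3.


Rearrange rho = m / V:
  V = m / rho
  V = 191.4 / 2.506 = 76.377 cm^3

76.377 cm^3


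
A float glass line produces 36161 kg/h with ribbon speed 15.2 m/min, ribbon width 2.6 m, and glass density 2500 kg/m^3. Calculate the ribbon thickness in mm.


Ribbon cross-section from mass balance:
  Volume rate = throughput / density = 36161 / 2500 = 14.4644 m^3/h
  thickness = volume rate / (speed * 60 * width), i.e.
  thickness = throughput / (60 * speed * width * density) * 1000
  thickness = 36161 / (60 * 15.2 * 2.6 * 2500) * 1000 = 6.1 mm

6.1 mm


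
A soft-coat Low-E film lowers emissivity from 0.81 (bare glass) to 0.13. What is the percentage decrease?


Percentage reduction = (1 - coated/uncoated) * 100
  Ratio = 0.13 / 0.81 = 0.1605
  Reduction = (1 - 0.1605) * 100 = 84.0%

84.0%


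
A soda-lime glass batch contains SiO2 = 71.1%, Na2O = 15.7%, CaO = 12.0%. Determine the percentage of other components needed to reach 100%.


Sum the three major oxides:
  SiO2 + Na2O + CaO = 71.1 + 15.7 + 12.0 = 98.8%
Subtract from 100%:
  Others = 100 - 98.8 = 1.2%

1.2%


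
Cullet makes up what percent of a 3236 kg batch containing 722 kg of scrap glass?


Cullet ratio = (cullet mass / total batch mass) * 100
  Ratio = 722 / 3236 * 100 = 22.31%

22.31%


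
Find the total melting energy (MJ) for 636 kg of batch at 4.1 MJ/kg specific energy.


Total energy = mass * specific energy
  E = 636 * 4.1 = 2607.6 MJ

2607.6 MJ


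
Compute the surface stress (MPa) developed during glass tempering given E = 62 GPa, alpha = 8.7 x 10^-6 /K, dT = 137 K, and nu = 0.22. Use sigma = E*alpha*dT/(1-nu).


Tempering stress: sigma = E * alpha * dT / (1 - nu)
  E (MPa) = 62 * 1000 = 62000
  Numerator = 62000 * (8.7 x 10^-6) * 137 = 73.8978
  Denominator = 1 - 0.22 = 0.78
  sigma = 73.8978 / 0.78 = 94.7 MPa

94.7 MPa


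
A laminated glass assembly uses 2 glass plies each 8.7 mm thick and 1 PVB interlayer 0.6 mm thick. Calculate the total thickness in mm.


Total thickness = glass contribution + PVB contribution
  Glass: 2 * 8.7 = 17.4 mm
  PVB: 1 * 0.6 = 0.6 mm
  Total = 17.4 + 0.6 = 18.0 mm

18.0 mm


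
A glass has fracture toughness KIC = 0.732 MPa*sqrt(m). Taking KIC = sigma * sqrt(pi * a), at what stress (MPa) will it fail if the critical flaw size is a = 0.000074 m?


Rearrange KIC = sigma * sqrt(pi * a):
  sigma = KIC / sqrt(pi * a)
  sqrt(pi * 0.000074) = 0.015247
  sigma = 0.732 / 0.015247 = 48.01 MPa

48.01 MPa


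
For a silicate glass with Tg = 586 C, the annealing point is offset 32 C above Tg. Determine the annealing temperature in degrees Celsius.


The annealing temperature is Tg plus the offset:
  T_anneal = 586 + 32 = 618 C

618 C


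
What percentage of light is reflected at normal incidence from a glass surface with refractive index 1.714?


Fresnel reflectance at normal incidence:
  R = ((n - 1)/(n + 1))^2
  (n - 1)/(n + 1) = (1.714 - 1)/(1.714 + 1) = 0.26308
  R = 0.26308^2 = 0.0692111
  R(%) = 0.0692111 * 100 = 6.921%

6.921%


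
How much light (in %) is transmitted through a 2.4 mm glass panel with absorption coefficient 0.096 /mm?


Beer-Lambert law: T = exp(-alpha * thickness)
  exponent = -0.096 * 2.4 = -0.2304
  T = exp(-0.2304) = 0.7942
  Percentage = 0.7942 * 100 = 79.42%

79.42%


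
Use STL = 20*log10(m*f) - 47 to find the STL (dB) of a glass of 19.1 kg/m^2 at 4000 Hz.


Mass law: STL = 20 * log10(m * f) - 47
  m * f = 19.1 * 4000 = 76400
  log10(76400) = 4.88309
  STL = 20 * 4.88309 - 47 = 97.6618 - 47 = 50.7 dB

50.7 dB


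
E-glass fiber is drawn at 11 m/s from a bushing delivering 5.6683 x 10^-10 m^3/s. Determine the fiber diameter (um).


Cross-sectional area from continuity:
  A = Q / v = 5.6683 x 10^-10 / 11 = 5.153 x 10^-11 m^2
Diameter from circular cross-section:
  d = sqrt(4A / pi) * 10^6 (m -> um)
  d = sqrt(4 * 5.153 x 10^-11 / pi) * 10^6 = 8.1 um

8.1 um


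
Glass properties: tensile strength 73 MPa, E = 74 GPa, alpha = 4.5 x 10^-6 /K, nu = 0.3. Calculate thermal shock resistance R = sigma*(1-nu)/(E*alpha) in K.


Thermal shock resistance: R = sigma * (1 - nu) / (E * alpha)
  Numerator = 73 * (1 - 0.3) = 51.1
  Denominator = 74 * 1000 * (4.5 x 10^-6) = 0.333
  R = 51.1 / 0.333 = 153.5 K

153.5 K


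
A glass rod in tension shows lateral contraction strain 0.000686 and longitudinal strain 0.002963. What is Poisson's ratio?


Poisson's ratio: nu = lateral strain / axial strain
  nu = 0.000686 / 0.002963 = 0.2315

0.2315


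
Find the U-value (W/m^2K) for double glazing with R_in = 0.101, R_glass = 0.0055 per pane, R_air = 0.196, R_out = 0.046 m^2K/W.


Total thermal resistance (series):
  R_total = R_in + R_glass + R_air + R_glass + R_out
  R_total = 0.101 + 0.0055 + 0.196 + 0.0055 + 0.046 = 0.354 m^2K/W
U-value = 1 / R_total = 1 / 0.354 = 2.825 W/m^2K

2.825 W/m^2K


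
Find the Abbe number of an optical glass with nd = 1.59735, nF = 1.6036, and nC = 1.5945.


Abbe number formula: Vd = (nd - 1) / (nF - nC)
  nd - 1 = 1.59735 - 1 = 0.59735
  nF - nC = 1.6036 - 1.5945 = 0.0091
  Vd = 0.59735 / 0.0091 = 65.64

65.64


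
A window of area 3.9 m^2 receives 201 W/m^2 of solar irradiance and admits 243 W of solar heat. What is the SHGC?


Rearrange Q = Area * SHGC * Irradiance:
  SHGC = Q / (Area * Irradiance)
  SHGC = 243 / (3.9 * 201) = 0.31

0.31


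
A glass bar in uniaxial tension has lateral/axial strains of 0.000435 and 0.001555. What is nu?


Poisson's ratio: nu = lateral strain / axial strain
  nu = 0.000435 / 0.001555 = 0.2797

0.2797


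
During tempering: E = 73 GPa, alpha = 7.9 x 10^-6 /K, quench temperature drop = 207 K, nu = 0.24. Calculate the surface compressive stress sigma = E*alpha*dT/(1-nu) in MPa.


Tempering stress: sigma = E * alpha * dT / (1 - nu)
  E (MPa) = 73 * 1000 = 73000
  Numerator = 73000 * (7.9 x 10^-6) * 207 = 119.3769
  Denominator = 1 - 0.24 = 0.76
  sigma = 119.3769 / 0.76 = 157.1 MPa

157.1 MPa


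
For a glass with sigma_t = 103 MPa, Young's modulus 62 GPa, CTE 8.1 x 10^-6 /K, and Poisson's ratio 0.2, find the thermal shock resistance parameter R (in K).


Thermal shock resistance: R = sigma * (1 - nu) / (E * alpha)
  Numerator = 103 * (1 - 0.2) = 82.4
  Denominator = 62 * 1000 * (8.1 x 10^-6) = 0.5022
  R = 82.4 / 0.5022 = 164.1 K

164.1 K


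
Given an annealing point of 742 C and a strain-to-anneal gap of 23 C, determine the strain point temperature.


Strain point = annealing point - difference:
  T_strain = 742 - 23 = 719 C

719 C


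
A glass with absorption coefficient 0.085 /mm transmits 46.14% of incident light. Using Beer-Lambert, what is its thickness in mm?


Rearrange T = exp(-alpha * thickness):
  thickness = -ln(T) / alpha
  T = 46.14/100 = 0.4614
  ln(T) = -0.77349
  -ln(T) = 0.77349
  thickness = 0.77349 / 0.085 = 9.1 mm

9.1 mm


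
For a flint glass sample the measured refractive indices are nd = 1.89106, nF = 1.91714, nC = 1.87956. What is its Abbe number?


Abbe number formula: Vd = (nd - 1) / (nF - nC)
  nd - 1 = 1.89106 - 1 = 0.89106
  nF - nC = 1.91714 - 1.87956 = 0.03758
  Vd = 0.89106 / 0.03758 = 23.71

23.71


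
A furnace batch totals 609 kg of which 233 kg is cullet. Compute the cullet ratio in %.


Cullet ratio = (cullet mass / total batch mass) * 100
  Ratio = 233 / 609 * 100 = 38.26%

38.26%


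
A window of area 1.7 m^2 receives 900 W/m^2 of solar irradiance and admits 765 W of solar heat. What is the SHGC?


Rearrange Q = Area * SHGC * Irradiance:
  SHGC = Q / (Area * Irradiance)
  SHGC = 765 / (1.7 * 900) = 0.5

0.5


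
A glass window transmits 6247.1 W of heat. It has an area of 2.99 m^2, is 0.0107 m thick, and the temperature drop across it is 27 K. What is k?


Fourier's law rearranged: k = Q * t / (A * dT)
  Numerator = 6247.1 * 0.0107 = 66.84397
  Denominator = 2.99 * 27 = 80.73
  k = 66.84397 / 80.73 = 0.828 W/mK

0.828 W/mK


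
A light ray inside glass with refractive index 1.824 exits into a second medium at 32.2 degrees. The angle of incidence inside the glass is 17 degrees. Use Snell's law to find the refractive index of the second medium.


Apply Snell's law: n1 * sin(theta1) = n2 * sin(theta2)
  n2 = n1 * sin(theta1) / sin(theta2)
  sin(17) = 0.292372
  sin(32.2) = 0.532876
  n2 = 1.824 * 0.292372 / 0.532876 = 1.0008

1.0008


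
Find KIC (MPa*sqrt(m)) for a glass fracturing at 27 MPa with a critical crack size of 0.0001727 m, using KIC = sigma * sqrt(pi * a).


Fracture toughness: KIC = sigma * sqrt(pi * a)
  pi * a = pi * 0.0001727 = 0.000542553
  sqrt(pi * a) = 0.023293
  KIC = 27 * 0.023293 = 0.629 MPa*sqrt(m)

0.629 MPa*sqrt(m)


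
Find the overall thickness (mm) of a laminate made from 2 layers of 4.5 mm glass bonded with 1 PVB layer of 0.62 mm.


Total thickness = glass contribution + PVB contribution
  Glass: 2 * 4.5 = 9.0 mm
  PVB: 1 * 0.62 = 0.62 mm
  Total = 9.0 + 0.62 = 9.62 mm

9.62 mm


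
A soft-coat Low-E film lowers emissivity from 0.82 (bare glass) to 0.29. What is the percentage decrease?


Percentage reduction = (1 - coated/uncoated) * 100
  Ratio = 0.29 / 0.82 = 0.3537
  Reduction = (1 - 0.3537) * 100 = 64.6%

64.6%


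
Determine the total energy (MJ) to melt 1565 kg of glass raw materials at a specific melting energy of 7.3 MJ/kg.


Total energy = mass * specific energy
  E = 1565 * 7.3 = 11424.5 MJ

11424.5 MJ


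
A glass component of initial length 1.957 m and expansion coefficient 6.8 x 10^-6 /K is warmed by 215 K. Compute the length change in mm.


Thermal expansion formula: dL = alpha * L0 * dT
  dL = (6.8 x 10^-6) * 1.957 * 215 = 0.00286113 m
Convert to mm: 0.00286113 * 1000 = 2.8611 mm

2.8611 mm


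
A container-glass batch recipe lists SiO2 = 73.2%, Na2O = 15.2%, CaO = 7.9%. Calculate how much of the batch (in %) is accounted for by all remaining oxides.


Sum the three major oxides:
  SiO2 + Na2O + CaO = 73.2 + 15.2 + 7.9 = 96.3%
Subtract from 100%:
  Others = 100 - 96.3 = 3.7%

3.7%


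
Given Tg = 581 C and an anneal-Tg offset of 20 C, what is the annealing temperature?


The annealing temperature is Tg plus the offset:
  T_anneal = 581 + 20 = 601 C

601 C


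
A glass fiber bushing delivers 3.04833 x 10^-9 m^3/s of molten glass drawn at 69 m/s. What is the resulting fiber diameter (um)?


Cross-sectional area from continuity:
  A = Q / v = 3.04833 x 10^-9 / 69 = 4.41787 x 10^-11 m^2
Diameter from circular cross-section:
  d = sqrt(4A / pi) * 10^6 (m -> um)
  d = sqrt(4 * 4.41787 x 10^-11 / pi) * 10^6 = 7.5 um

7.5 um


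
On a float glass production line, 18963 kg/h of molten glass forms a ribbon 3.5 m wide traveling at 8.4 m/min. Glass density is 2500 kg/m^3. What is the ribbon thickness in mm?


Ribbon cross-section from mass balance:
  Volume rate = throughput / density = 18963 / 2500 = 7.5852 m^3/h
  thickness = volume rate / (speed * 60 * width), i.e.
  thickness = throughput / (60 * speed * width * density) * 1000
  thickness = 18963 / (60 * 8.4 * 3.5 * 2500) * 1000 = 4.3 mm

4.3 mm


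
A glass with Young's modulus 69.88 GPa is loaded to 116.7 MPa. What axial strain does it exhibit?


Rearrange E = sigma / epsilon:
  epsilon = sigma / E
  E (MPa) = 69.88 * 1000 = 69880
  epsilon = 116.7 / 69880 = 0.00167

0.00167


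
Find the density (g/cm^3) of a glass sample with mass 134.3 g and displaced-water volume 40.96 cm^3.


Use the definition of density:
  rho = mass / volume
  rho = 134.3 / 40.96 = 3.279 g/cm^3

3.279 g/cm^3


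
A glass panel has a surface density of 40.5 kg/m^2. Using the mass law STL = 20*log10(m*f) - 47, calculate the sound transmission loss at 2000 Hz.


Mass law: STL = 20 * log10(m * f) - 47
  m * f = 40.5 * 2000 = 81000
  log10(81000) = 4.90849
  STL = 20 * 4.90849 - 47 = 98.1698 - 47 = 51.2 dB

51.2 dB


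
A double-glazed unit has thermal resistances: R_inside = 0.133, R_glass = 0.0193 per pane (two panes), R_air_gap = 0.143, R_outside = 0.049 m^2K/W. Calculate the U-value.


Total thermal resistance (series):
  R_total = R_in + R_glass + R_air + R_glass + R_out
  R_total = 0.133 + 0.0193 + 0.143 + 0.0193 + 0.049 = 0.3636 m^2K/W
U-value = 1 / R_total = 1 / 0.3636 = 2.75 W/m^2K

2.75 W/m^2K


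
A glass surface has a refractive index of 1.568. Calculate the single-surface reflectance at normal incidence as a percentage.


Fresnel reflectance at normal incidence:
  R = ((n - 1)/(n + 1))^2
  (n - 1)/(n + 1) = (1.568 - 1)/(1.568 + 1) = 0.221184
  R = 0.221184^2 = 0.0489224
  R(%) = 0.0489224 * 100 = 4.892%

4.892%


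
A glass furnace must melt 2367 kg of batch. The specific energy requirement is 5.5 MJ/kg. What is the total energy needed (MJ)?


Total energy = mass * specific energy
  E = 2367 * 5.5 = 13018.5 MJ

13018.5 MJ


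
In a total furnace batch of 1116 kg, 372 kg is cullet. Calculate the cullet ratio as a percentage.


Cullet ratio = (cullet mass / total batch mass) * 100
  Ratio = 372 / 1116 * 100 = 33.33%

33.33%


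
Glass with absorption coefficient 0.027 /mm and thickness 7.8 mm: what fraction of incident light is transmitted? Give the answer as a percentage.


Beer-Lambert law: T = exp(-alpha * thickness)
  exponent = -0.027 * 7.8 = -0.2106
  T = exp(-0.2106) = 0.8101
  Percentage = 0.8101 * 100 = 81.01%

81.01%


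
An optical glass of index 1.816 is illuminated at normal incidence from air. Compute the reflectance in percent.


Fresnel reflectance at normal incidence:
  R = ((n - 1)/(n + 1))^2
  (n - 1)/(n + 1) = (1.816 - 1)/(1.816 + 1) = 0.289773
  R = 0.289773^2 = 0.0839684
  R(%) = 0.0839684 * 100 = 8.397%

8.397%
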